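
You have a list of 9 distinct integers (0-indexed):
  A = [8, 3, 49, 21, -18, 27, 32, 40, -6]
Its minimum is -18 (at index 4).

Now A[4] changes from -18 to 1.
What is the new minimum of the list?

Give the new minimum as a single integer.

Old min = -18 (at index 4)
Change: A[4] -18 -> 1
Changed element WAS the min. Need to check: is 1 still <= all others?
  Min of remaining elements: -6
  New min = min(1, -6) = -6

Answer: -6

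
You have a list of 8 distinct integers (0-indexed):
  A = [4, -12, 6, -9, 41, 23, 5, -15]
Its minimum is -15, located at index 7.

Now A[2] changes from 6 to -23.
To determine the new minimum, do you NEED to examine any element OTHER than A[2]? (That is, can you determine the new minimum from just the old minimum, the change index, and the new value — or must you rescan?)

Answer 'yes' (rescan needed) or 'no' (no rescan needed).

Answer: no

Derivation:
Old min = -15 at index 7
Change at index 2: 6 -> -23
Index 2 was NOT the min. New min = min(-15, -23). No rescan of other elements needed.
Needs rescan: no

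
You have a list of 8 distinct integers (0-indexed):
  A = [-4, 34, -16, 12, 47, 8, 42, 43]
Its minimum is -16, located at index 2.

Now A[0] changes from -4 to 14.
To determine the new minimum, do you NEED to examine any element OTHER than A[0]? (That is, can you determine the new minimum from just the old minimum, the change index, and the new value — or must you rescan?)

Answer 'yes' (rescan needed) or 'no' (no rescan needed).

Answer: no

Derivation:
Old min = -16 at index 2
Change at index 0: -4 -> 14
Index 0 was NOT the min. New min = min(-16, 14). No rescan of other elements needed.
Needs rescan: no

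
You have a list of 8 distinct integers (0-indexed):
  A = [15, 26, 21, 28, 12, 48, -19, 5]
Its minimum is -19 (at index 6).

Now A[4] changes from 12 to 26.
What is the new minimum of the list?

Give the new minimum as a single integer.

Answer: -19

Derivation:
Old min = -19 (at index 6)
Change: A[4] 12 -> 26
Changed element was NOT the old min.
  New min = min(old_min, new_val) = min(-19, 26) = -19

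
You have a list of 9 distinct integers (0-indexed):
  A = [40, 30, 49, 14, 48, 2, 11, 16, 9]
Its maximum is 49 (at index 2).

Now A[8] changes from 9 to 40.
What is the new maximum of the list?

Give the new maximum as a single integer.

Old max = 49 (at index 2)
Change: A[8] 9 -> 40
Changed element was NOT the old max.
  New max = max(old_max, new_val) = max(49, 40) = 49

Answer: 49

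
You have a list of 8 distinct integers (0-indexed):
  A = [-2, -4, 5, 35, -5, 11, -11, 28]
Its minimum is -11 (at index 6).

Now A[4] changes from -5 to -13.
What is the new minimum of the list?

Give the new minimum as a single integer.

Answer: -13

Derivation:
Old min = -11 (at index 6)
Change: A[4] -5 -> -13
Changed element was NOT the old min.
  New min = min(old_min, new_val) = min(-11, -13) = -13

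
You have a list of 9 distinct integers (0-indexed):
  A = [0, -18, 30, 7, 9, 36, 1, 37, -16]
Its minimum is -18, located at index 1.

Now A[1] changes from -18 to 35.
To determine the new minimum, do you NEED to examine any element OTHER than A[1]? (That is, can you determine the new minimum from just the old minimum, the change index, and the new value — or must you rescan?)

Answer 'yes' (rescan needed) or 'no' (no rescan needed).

Old min = -18 at index 1
Change at index 1: -18 -> 35
Index 1 WAS the min and new value 35 > old min -18. Must rescan other elements to find the new min.
Needs rescan: yes

Answer: yes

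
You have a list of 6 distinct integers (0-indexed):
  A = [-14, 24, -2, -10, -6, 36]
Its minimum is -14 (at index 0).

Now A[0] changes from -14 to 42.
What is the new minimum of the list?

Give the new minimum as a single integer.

Answer: -10

Derivation:
Old min = -14 (at index 0)
Change: A[0] -14 -> 42
Changed element WAS the min. Need to check: is 42 still <= all others?
  Min of remaining elements: -10
  New min = min(42, -10) = -10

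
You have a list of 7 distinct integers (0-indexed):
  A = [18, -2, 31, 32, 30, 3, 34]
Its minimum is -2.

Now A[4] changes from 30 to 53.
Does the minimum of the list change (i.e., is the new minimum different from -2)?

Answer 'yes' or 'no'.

Answer: no

Derivation:
Old min = -2
Change: A[4] 30 -> 53
Changed element was NOT the min; min changes only if 53 < -2.
New min = -2; changed? no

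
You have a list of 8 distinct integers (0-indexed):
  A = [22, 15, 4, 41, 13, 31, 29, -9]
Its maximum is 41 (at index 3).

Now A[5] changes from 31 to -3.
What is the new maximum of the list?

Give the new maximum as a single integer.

Old max = 41 (at index 3)
Change: A[5] 31 -> -3
Changed element was NOT the old max.
  New max = max(old_max, new_val) = max(41, -3) = 41

Answer: 41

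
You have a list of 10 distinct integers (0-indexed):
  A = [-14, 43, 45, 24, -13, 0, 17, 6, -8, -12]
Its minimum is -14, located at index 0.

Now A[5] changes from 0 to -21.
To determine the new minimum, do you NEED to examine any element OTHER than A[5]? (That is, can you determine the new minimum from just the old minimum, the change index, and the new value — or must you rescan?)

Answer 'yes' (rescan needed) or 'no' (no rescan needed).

Answer: no

Derivation:
Old min = -14 at index 0
Change at index 5: 0 -> -21
Index 5 was NOT the min. New min = min(-14, -21). No rescan of other elements needed.
Needs rescan: no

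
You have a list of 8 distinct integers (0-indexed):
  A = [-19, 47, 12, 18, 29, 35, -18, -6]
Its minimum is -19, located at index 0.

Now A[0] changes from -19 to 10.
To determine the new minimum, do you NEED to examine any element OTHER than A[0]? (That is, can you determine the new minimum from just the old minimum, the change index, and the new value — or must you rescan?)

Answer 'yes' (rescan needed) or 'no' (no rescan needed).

Answer: yes

Derivation:
Old min = -19 at index 0
Change at index 0: -19 -> 10
Index 0 WAS the min and new value 10 > old min -19. Must rescan other elements to find the new min.
Needs rescan: yes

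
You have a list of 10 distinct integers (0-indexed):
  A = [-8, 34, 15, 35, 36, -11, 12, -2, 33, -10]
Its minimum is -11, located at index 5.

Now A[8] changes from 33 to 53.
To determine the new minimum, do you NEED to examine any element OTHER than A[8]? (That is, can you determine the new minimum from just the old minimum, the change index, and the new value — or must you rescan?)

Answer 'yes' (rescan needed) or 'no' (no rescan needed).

Old min = -11 at index 5
Change at index 8: 33 -> 53
Index 8 was NOT the min. New min = min(-11, 53). No rescan of other elements needed.
Needs rescan: no

Answer: no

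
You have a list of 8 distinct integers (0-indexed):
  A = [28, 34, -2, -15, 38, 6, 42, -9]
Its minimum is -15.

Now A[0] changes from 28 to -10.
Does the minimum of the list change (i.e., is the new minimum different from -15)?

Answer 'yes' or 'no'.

Answer: no

Derivation:
Old min = -15
Change: A[0] 28 -> -10
Changed element was NOT the min; min changes only if -10 < -15.
New min = -15; changed? no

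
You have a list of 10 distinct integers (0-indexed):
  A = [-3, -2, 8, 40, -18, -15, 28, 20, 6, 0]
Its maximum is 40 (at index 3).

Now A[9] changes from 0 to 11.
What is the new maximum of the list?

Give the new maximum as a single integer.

Answer: 40

Derivation:
Old max = 40 (at index 3)
Change: A[9] 0 -> 11
Changed element was NOT the old max.
  New max = max(old_max, new_val) = max(40, 11) = 40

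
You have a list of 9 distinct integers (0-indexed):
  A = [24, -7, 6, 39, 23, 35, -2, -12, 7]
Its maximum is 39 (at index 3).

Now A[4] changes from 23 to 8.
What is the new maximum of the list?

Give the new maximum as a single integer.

Old max = 39 (at index 3)
Change: A[4] 23 -> 8
Changed element was NOT the old max.
  New max = max(old_max, new_val) = max(39, 8) = 39

Answer: 39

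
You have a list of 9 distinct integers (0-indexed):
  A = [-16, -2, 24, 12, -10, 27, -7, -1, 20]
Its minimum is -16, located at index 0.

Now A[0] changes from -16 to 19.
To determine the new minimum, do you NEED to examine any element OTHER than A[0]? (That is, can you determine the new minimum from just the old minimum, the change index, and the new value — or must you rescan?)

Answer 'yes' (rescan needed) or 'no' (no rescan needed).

Old min = -16 at index 0
Change at index 0: -16 -> 19
Index 0 WAS the min and new value 19 > old min -16. Must rescan other elements to find the new min.
Needs rescan: yes

Answer: yes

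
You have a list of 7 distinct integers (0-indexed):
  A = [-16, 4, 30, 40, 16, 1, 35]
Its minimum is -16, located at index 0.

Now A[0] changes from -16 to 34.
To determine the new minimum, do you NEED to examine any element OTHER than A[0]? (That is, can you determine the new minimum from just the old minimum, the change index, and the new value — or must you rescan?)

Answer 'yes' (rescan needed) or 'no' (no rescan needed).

Answer: yes

Derivation:
Old min = -16 at index 0
Change at index 0: -16 -> 34
Index 0 WAS the min and new value 34 > old min -16. Must rescan other elements to find the new min.
Needs rescan: yes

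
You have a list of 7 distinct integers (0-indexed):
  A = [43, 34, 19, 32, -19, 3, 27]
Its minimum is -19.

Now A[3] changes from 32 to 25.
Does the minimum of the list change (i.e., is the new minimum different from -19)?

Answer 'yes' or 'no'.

Old min = -19
Change: A[3] 32 -> 25
Changed element was NOT the min; min changes only if 25 < -19.
New min = -19; changed? no

Answer: no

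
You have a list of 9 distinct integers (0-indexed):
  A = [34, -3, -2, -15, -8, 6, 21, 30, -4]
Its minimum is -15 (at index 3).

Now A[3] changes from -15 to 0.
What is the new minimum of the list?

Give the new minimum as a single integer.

Old min = -15 (at index 3)
Change: A[3] -15 -> 0
Changed element WAS the min. Need to check: is 0 still <= all others?
  Min of remaining elements: -8
  New min = min(0, -8) = -8

Answer: -8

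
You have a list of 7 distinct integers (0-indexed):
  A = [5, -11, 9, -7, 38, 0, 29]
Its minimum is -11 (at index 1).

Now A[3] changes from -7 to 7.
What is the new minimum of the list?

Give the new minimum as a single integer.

Old min = -11 (at index 1)
Change: A[3] -7 -> 7
Changed element was NOT the old min.
  New min = min(old_min, new_val) = min(-11, 7) = -11

Answer: -11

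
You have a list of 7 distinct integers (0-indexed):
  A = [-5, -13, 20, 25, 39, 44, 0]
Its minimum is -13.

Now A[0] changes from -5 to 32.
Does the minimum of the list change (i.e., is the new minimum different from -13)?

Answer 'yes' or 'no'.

Old min = -13
Change: A[0] -5 -> 32
Changed element was NOT the min; min changes only if 32 < -13.
New min = -13; changed? no

Answer: no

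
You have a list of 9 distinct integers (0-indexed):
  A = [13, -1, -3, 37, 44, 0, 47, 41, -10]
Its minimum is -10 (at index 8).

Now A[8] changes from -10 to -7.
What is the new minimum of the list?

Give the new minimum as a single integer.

Answer: -7

Derivation:
Old min = -10 (at index 8)
Change: A[8] -10 -> -7
Changed element WAS the min. Need to check: is -7 still <= all others?
  Min of remaining elements: -3
  New min = min(-7, -3) = -7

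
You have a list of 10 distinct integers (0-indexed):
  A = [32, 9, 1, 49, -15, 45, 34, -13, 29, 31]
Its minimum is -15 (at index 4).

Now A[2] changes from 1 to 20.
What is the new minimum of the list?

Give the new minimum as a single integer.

Old min = -15 (at index 4)
Change: A[2] 1 -> 20
Changed element was NOT the old min.
  New min = min(old_min, new_val) = min(-15, 20) = -15

Answer: -15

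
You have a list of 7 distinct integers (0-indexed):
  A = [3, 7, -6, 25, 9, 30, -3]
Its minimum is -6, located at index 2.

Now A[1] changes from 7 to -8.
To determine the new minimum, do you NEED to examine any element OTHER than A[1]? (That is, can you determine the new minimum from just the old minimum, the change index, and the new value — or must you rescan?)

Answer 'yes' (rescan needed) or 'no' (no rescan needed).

Old min = -6 at index 2
Change at index 1: 7 -> -8
Index 1 was NOT the min. New min = min(-6, -8). No rescan of other elements needed.
Needs rescan: no

Answer: no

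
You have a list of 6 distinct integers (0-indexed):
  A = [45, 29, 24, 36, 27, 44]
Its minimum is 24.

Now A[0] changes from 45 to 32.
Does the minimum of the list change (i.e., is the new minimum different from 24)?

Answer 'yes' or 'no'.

Old min = 24
Change: A[0] 45 -> 32
Changed element was NOT the min; min changes only if 32 < 24.
New min = 24; changed? no

Answer: no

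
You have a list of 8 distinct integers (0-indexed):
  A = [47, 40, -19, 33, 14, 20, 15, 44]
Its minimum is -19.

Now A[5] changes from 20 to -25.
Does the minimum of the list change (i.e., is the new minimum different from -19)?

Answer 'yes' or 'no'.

Answer: yes

Derivation:
Old min = -19
Change: A[5] 20 -> -25
Changed element was NOT the min; min changes only if -25 < -19.
New min = -25; changed? yes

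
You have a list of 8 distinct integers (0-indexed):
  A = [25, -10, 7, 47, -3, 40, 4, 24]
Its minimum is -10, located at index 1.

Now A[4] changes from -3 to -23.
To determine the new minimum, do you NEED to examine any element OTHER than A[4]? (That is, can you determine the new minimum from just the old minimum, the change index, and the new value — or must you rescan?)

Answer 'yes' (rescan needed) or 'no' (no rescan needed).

Answer: no

Derivation:
Old min = -10 at index 1
Change at index 4: -3 -> -23
Index 4 was NOT the min. New min = min(-10, -23). No rescan of other elements needed.
Needs rescan: no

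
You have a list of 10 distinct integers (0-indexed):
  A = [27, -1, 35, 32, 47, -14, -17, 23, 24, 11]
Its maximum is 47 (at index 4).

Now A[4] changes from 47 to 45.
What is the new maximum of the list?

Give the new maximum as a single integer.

Answer: 45

Derivation:
Old max = 47 (at index 4)
Change: A[4] 47 -> 45
Changed element WAS the max -> may need rescan.
  Max of remaining elements: 35
  New max = max(45, 35) = 45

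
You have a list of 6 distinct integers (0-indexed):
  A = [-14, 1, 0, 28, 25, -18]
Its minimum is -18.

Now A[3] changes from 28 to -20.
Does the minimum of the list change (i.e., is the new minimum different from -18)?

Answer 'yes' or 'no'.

Old min = -18
Change: A[3] 28 -> -20
Changed element was NOT the min; min changes only if -20 < -18.
New min = -20; changed? yes

Answer: yes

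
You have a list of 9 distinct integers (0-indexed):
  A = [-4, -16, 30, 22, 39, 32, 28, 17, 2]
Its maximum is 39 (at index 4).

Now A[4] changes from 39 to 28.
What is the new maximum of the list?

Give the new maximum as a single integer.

Old max = 39 (at index 4)
Change: A[4] 39 -> 28
Changed element WAS the max -> may need rescan.
  Max of remaining elements: 32
  New max = max(28, 32) = 32

Answer: 32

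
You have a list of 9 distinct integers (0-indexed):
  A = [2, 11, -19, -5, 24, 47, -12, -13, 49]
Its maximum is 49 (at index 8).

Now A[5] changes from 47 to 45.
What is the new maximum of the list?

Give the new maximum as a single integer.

Answer: 49

Derivation:
Old max = 49 (at index 8)
Change: A[5] 47 -> 45
Changed element was NOT the old max.
  New max = max(old_max, new_val) = max(49, 45) = 49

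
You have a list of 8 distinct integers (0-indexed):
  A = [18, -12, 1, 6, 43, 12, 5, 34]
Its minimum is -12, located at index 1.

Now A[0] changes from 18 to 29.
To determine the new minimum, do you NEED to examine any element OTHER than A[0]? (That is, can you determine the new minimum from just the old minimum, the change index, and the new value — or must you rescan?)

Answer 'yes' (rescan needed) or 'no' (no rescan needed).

Answer: no

Derivation:
Old min = -12 at index 1
Change at index 0: 18 -> 29
Index 0 was NOT the min. New min = min(-12, 29). No rescan of other elements needed.
Needs rescan: no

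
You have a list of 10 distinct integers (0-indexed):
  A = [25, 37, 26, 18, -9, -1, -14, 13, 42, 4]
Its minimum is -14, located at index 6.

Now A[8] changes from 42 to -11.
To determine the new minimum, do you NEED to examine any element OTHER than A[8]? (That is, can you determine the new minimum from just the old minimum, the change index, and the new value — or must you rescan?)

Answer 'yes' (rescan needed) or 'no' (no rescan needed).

Answer: no

Derivation:
Old min = -14 at index 6
Change at index 8: 42 -> -11
Index 8 was NOT the min. New min = min(-14, -11). No rescan of other elements needed.
Needs rescan: no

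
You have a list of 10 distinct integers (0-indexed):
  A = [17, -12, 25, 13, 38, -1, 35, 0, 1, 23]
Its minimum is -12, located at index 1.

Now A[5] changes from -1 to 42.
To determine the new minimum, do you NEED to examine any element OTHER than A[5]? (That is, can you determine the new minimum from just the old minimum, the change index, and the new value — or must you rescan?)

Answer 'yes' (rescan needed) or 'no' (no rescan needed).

Answer: no

Derivation:
Old min = -12 at index 1
Change at index 5: -1 -> 42
Index 5 was NOT the min. New min = min(-12, 42). No rescan of other elements needed.
Needs rescan: no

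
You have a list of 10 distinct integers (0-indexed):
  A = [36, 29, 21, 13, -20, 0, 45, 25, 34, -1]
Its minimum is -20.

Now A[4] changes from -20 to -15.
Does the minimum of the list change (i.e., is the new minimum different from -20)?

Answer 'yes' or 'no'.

Answer: yes

Derivation:
Old min = -20
Change: A[4] -20 -> -15
Changed element was the min; new min must be rechecked.
New min = -15; changed? yes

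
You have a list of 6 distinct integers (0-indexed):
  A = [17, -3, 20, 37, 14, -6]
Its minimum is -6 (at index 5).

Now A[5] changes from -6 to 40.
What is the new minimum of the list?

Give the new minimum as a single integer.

Answer: -3

Derivation:
Old min = -6 (at index 5)
Change: A[5] -6 -> 40
Changed element WAS the min. Need to check: is 40 still <= all others?
  Min of remaining elements: -3
  New min = min(40, -3) = -3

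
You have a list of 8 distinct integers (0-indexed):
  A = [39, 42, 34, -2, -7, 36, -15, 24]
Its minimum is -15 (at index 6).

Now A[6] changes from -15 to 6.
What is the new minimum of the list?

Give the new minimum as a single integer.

Old min = -15 (at index 6)
Change: A[6] -15 -> 6
Changed element WAS the min. Need to check: is 6 still <= all others?
  Min of remaining elements: -7
  New min = min(6, -7) = -7

Answer: -7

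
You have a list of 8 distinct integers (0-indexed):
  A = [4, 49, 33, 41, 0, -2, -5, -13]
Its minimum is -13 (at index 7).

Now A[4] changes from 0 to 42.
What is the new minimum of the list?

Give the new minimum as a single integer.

Old min = -13 (at index 7)
Change: A[4] 0 -> 42
Changed element was NOT the old min.
  New min = min(old_min, new_val) = min(-13, 42) = -13

Answer: -13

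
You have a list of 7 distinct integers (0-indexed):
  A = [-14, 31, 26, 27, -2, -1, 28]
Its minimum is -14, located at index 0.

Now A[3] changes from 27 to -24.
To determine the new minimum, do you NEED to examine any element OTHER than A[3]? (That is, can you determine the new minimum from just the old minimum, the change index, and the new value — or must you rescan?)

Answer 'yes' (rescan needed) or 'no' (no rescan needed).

Answer: no

Derivation:
Old min = -14 at index 0
Change at index 3: 27 -> -24
Index 3 was NOT the min. New min = min(-14, -24). No rescan of other elements needed.
Needs rescan: no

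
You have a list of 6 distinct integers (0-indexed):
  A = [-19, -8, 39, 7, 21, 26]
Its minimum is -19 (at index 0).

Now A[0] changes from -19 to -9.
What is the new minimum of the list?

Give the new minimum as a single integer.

Answer: -9

Derivation:
Old min = -19 (at index 0)
Change: A[0] -19 -> -9
Changed element WAS the min. Need to check: is -9 still <= all others?
  Min of remaining elements: -8
  New min = min(-9, -8) = -9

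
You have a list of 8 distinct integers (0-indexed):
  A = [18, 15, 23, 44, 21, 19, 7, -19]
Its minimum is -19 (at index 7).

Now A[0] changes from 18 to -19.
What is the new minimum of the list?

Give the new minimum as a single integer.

Old min = -19 (at index 7)
Change: A[0] 18 -> -19
Changed element was NOT the old min.
  New min = min(old_min, new_val) = min(-19, -19) = -19

Answer: -19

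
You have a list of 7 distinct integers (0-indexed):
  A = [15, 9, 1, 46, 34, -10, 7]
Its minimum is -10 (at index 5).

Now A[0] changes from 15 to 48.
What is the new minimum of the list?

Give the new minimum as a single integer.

Answer: -10

Derivation:
Old min = -10 (at index 5)
Change: A[0] 15 -> 48
Changed element was NOT the old min.
  New min = min(old_min, new_val) = min(-10, 48) = -10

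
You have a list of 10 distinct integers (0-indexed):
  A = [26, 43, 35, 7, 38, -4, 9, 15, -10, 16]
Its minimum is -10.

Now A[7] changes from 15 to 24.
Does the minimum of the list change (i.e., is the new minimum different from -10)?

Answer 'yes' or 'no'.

Answer: no

Derivation:
Old min = -10
Change: A[7] 15 -> 24
Changed element was NOT the min; min changes only if 24 < -10.
New min = -10; changed? no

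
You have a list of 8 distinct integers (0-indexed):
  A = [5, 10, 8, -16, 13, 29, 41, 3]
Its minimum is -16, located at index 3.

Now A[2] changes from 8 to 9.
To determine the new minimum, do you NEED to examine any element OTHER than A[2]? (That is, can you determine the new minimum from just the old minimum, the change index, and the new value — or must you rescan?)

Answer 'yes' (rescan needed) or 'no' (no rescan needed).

Answer: no

Derivation:
Old min = -16 at index 3
Change at index 2: 8 -> 9
Index 2 was NOT the min. New min = min(-16, 9). No rescan of other elements needed.
Needs rescan: no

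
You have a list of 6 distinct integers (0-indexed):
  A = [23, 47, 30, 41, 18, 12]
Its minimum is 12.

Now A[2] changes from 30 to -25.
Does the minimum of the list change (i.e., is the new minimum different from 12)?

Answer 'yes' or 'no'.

Old min = 12
Change: A[2] 30 -> -25
Changed element was NOT the min; min changes only if -25 < 12.
New min = -25; changed? yes

Answer: yes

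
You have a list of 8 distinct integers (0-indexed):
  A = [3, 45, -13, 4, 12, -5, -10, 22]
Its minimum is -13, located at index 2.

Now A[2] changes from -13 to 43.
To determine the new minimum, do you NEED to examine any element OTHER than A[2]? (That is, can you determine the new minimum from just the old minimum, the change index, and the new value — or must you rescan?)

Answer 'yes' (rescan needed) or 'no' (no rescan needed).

Answer: yes

Derivation:
Old min = -13 at index 2
Change at index 2: -13 -> 43
Index 2 WAS the min and new value 43 > old min -13. Must rescan other elements to find the new min.
Needs rescan: yes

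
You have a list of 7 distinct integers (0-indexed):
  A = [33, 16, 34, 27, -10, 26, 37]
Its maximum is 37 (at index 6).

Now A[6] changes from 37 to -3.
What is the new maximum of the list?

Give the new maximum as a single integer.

Old max = 37 (at index 6)
Change: A[6] 37 -> -3
Changed element WAS the max -> may need rescan.
  Max of remaining elements: 34
  New max = max(-3, 34) = 34

Answer: 34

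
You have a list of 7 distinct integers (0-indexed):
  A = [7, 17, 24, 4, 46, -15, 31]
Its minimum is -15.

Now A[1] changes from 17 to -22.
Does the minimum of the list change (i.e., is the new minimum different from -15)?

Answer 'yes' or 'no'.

Old min = -15
Change: A[1] 17 -> -22
Changed element was NOT the min; min changes only if -22 < -15.
New min = -22; changed? yes

Answer: yes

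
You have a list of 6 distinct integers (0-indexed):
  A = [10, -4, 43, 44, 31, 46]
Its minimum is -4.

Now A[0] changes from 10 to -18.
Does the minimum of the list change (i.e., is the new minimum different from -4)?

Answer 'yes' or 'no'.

Answer: yes

Derivation:
Old min = -4
Change: A[0] 10 -> -18
Changed element was NOT the min; min changes only if -18 < -4.
New min = -18; changed? yes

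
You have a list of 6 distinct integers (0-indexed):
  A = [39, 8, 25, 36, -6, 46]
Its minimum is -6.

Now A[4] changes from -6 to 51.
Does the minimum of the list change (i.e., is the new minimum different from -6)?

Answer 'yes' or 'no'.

Answer: yes

Derivation:
Old min = -6
Change: A[4] -6 -> 51
Changed element was the min; new min must be rechecked.
New min = 8; changed? yes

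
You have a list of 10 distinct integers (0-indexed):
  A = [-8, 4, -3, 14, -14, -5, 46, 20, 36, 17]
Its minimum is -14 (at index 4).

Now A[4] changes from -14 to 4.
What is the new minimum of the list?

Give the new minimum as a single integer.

Old min = -14 (at index 4)
Change: A[4] -14 -> 4
Changed element WAS the min. Need to check: is 4 still <= all others?
  Min of remaining elements: -8
  New min = min(4, -8) = -8

Answer: -8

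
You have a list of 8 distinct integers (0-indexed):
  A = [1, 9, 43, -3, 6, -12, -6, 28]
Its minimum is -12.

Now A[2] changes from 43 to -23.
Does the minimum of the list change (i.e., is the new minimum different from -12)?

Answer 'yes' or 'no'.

Answer: yes

Derivation:
Old min = -12
Change: A[2] 43 -> -23
Changed element was NOT the min; min changes only if -23 < -12.
New min = -23; changed? yes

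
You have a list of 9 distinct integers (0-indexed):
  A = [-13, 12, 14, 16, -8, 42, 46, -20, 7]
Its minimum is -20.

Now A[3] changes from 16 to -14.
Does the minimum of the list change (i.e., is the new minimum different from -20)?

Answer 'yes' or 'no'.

Answer: no

Derivation:
Old min = -20
Change: A[3] 16 -> -14
Changed element was NOT the min; min changes only if -14 < -20.
New min = -20; changed? no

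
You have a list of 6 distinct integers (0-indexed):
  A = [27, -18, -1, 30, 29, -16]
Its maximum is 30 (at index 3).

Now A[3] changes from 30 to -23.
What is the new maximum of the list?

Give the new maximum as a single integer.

Answer: 29

Derivation:
Old max = 30 (at index 3)
Change: A[3] 30 -> -23
Changed element WAS the max -> may need rescan.
  Max of remaining elements: 29
  New max = max(-23, 29) = 29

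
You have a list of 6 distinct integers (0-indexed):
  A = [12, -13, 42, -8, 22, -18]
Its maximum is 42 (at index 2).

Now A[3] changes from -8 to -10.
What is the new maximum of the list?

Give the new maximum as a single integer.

Old max = 42 (at index 2)
Change: A[3] -8 -> -10
Changed element was NOT the old max.
  New max = max(old_max, new_val) = max(42, -10) = 42

Answer: 42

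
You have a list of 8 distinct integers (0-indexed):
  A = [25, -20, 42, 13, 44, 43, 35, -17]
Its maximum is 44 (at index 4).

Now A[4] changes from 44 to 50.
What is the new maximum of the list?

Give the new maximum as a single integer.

Old max = 44 (at index 4)
Change: A[4] 44 -> 50
Changed element WAS the max -> may need rescan.
  Max of remaining elements: 43
  New max = max(50, 43) = 50

Answer: 50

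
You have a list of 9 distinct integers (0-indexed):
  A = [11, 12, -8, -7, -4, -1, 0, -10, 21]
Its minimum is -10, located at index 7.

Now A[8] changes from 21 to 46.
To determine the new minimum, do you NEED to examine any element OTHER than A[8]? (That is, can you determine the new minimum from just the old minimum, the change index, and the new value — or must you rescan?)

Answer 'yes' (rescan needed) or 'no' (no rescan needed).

Answer: no

Derivation:
Old min = -10 at index 7
Change at index 8: 21 -> 46
Index 8 was NOT the min. New min = min(-10, 46). No rescan of other elements needed.
Needs rescan: no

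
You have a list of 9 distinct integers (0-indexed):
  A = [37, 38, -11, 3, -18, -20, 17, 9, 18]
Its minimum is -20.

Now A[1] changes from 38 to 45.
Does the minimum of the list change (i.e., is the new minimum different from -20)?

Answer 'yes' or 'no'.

Answer: no

Derivation:
Old min = -20
Change: A[1] 38 -> 45
Changed element was NOT the min; min changes only if 45 < -20.
New min = -20; changed? no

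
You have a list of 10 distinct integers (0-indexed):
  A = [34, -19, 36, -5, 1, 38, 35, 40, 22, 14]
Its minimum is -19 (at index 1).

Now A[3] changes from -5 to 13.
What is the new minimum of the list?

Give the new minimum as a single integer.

Old min = -19 (at index 1)
Change: A[3] -5 -> 13
Changed element was NOT the old min.
  New min = min(old_min, new_val) = min(-19, 13) = -19

Answer: -19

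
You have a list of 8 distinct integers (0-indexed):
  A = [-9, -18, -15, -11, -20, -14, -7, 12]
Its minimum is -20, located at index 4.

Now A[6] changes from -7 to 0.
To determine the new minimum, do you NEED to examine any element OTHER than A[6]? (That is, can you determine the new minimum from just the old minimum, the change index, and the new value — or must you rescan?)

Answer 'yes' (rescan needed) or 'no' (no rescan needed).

Old min = -20 at index 4
Change at index 6: -7 -> 0
Index 6 was NOT the min. New min = min(-20, 0). No rescan of other elements needed.
Needs rescan: no

Answer: no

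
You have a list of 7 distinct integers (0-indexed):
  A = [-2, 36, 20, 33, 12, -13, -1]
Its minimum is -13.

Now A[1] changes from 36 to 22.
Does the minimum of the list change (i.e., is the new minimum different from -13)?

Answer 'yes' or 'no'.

Old min = -13
Change: A[1] 36 -> 22
Changed element was NOT the min; min changes only if 22 < -13.
New min = -13; changed? no

Answer: no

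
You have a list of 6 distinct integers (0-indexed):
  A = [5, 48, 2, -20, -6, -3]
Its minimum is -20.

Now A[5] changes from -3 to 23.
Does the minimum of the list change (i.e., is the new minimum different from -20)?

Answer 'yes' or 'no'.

Old min = -20
Change: A[5] -3 -> 23
Changed element was NOT the min; min changes only if 23 < -20.
New min = -20; changed? no

Answer: no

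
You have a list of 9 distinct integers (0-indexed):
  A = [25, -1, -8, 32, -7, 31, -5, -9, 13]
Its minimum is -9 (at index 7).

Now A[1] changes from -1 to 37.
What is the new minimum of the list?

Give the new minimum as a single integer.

Answer: -9

Derivation:
Old min = -9 (at index 7)
Change: A[1] -1 -> 37
Changed element was NOT the old min.
  New min = min(old_min, new_val) = min(-9, 37) = -9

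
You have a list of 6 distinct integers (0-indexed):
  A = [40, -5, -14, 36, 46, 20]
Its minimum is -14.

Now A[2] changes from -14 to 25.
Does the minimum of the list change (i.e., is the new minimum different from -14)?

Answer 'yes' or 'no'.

Answer: yes

Derivation:
Old min = -14
Change: A[2] -14 -> 25
Changed element was the min; new min must be rechecked.
New min = -5; changed? yes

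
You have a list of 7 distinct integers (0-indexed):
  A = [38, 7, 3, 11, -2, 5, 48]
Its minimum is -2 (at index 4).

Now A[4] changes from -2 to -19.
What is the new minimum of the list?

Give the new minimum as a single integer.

Old min = -2 (at index 4)
Change: A[4] -2 -> -19
Changed element WAS the min. Need to check: is -19 still <= all others?
  Min of remaining elements: 3
  New min = min(-19, 3) = -19

Answer: -19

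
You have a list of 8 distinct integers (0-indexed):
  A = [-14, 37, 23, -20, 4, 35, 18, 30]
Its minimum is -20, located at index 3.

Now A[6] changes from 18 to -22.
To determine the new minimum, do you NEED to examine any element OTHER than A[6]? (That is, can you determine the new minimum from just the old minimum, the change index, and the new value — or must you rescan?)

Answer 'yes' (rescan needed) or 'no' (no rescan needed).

Answer: no

Derivation:
Old min = -20 at index 3
Change at index 6: 18 -> -22
Index 6 was NOT the min. New min = min(-20, -22). No rescan of other elements needed.
Needs rescan: no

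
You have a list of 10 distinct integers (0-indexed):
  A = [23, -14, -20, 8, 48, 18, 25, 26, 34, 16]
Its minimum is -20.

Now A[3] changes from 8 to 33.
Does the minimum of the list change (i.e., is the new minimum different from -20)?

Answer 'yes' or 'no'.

Answer: no

Derivation:
Old min = -20
Change: A[3] 8 -> 33
Changed element was NOT the min; min changes only if 33 < -20.
New min = -20; changed? no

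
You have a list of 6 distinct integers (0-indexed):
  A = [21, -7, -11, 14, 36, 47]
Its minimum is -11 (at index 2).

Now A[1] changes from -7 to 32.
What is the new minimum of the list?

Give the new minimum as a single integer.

Old min = -11 (at index 2)
Change: A[1] -7 -> 32
Changed element was NOT the old min.
  New min = min(old_min, new_val) = min(-11, 32) = -11

Answer: -11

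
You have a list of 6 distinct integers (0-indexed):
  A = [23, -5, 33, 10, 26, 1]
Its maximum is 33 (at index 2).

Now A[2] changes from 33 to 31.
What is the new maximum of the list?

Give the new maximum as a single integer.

Old max = 33 (at index 2)
Change: A[2] 33 -> 31
Changed element WAS the max -> may need rescan.
  Max of remaining elements: 26
  New max = max(31, 26) = 31

Answer: 31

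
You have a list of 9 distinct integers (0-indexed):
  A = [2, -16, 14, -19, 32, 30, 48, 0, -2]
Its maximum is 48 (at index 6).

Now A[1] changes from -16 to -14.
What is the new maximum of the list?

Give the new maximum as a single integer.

Old max = 48 (at index 6)
Change: A[1] -16 -> -14
Changed element was NOT the old max.
  New max = max(old_max, new_val) = max(48, -14) = 48

Answer: 48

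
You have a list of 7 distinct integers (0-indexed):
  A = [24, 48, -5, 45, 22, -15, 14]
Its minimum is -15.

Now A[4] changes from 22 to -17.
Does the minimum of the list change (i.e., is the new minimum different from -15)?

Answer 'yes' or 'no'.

Answer: yes

Derivation:
Old min = -15
Change: A[4] 22 -> -17
Changed element was NOT the min; min changes only if -17 < -15.
New min = -17; changed? yes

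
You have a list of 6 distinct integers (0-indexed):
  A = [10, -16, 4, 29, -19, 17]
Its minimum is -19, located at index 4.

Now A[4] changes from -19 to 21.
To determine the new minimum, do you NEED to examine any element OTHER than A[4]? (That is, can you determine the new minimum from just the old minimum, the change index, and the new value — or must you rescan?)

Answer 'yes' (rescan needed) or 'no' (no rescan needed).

Old min = -19 at index 4
Change at index 4: -19 -> 21
Index 4 WAS the min and new value 21 > old min -19. Must rescan other elements to find the new min.
Needs rescan: yes

Answer: yes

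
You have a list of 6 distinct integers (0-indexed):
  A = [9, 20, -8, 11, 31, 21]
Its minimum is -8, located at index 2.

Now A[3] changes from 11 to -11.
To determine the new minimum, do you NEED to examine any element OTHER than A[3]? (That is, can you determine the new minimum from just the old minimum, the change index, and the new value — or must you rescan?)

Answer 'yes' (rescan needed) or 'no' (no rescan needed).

Old min = -8 at index 2
Change at index 3: 11 -> -11
Index 3 was NOT the min. New min = min(-8, -11). No rescan of other elements needed.
Needs rescan: no

Answer: no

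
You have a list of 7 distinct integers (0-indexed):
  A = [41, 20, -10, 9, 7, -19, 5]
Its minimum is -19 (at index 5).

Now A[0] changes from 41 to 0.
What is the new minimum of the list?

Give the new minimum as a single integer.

Old min = -19 (at index 5)
Change: A[0] 41 -> 0
Changed element was NOT the old min.
  New min = min(old_min, new_val) = min(-19, 0) = -19

Answer: -19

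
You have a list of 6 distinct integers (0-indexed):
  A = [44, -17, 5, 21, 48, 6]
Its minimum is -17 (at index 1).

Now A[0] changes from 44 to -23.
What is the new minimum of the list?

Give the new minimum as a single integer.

Answer: -23

Derivation:
Old min = -17 (at index 1)
Change: A[0] 44 -> -23
Changed element was NOT the old min.
  New min = min(old_min, new_val) = min(-17, -23) = -23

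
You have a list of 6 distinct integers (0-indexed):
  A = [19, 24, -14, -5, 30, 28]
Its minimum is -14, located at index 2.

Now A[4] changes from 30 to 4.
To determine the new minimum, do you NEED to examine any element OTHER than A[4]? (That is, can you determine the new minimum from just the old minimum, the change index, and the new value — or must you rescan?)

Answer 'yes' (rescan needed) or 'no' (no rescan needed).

Answer: no

Derivation:
Old min = -14 at index 2
Change at index 4: 30 -> 4
Index 4 was NOT the min. New min = min(-14, 4). No rescan of other elements needed.
Needs rescan: no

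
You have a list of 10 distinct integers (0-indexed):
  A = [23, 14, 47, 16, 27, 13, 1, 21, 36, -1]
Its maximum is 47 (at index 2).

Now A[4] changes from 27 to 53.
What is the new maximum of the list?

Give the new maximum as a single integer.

Old max = 47 (at index 2)
Change: A[4] 27 -> 53
Changed element was NOT the old max.
  New max = max(old_max, new_val) = max(47, 53) = 53

Answer: 53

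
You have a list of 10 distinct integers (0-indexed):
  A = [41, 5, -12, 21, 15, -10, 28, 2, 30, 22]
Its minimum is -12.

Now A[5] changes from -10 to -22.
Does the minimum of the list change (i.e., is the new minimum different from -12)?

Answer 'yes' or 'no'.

Answer: yes

Derivation:
Old min = -12
Change: A[5] -10 -> -22
Changed element was NOT the min; min changes only if -22 < -12.
New min = -22; changed? yes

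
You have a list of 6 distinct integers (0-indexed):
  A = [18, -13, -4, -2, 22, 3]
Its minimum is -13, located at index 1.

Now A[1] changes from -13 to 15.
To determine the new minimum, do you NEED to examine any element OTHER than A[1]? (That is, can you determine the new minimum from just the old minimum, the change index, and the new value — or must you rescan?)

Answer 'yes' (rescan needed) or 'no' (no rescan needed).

Answer: yes

Derivation:
Old min = -13 at index 1
Change at index 1: -13 -> 15
Index 1 WAS the min and new value 15 > old min -13. Must rescan other elements to find the new min.
Needs rescan: yes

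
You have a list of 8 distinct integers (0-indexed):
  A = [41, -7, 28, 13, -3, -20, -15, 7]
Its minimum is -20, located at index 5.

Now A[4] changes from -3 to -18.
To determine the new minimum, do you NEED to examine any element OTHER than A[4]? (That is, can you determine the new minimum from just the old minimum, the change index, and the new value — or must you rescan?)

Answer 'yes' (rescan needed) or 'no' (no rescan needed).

Answer: no

Derivation:
Old min = -20 at index 5
Change at index 4: -3 -> -18
Index 4 was NOT the min. New min = min(-20, -18). No rescan of other elements needed.
Needs rescan: no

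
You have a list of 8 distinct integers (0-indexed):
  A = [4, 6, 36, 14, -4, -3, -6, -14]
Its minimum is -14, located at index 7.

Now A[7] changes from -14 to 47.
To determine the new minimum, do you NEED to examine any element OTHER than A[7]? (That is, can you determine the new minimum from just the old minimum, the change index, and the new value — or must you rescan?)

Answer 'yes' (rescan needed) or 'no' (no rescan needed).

Answer: yes

Derivation:
Old min = -14 at index 7
Change at index 7: -14 -> 47
Index 7 WAS the min and new value 47 > old min -14. Must rescan other elements to find the new min.
Needs rescan: yes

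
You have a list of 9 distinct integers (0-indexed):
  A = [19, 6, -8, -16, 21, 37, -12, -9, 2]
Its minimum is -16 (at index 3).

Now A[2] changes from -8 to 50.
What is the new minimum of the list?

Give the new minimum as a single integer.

Answer: -16

Derivation:
Old min = -16 (at index 3)
Change: A[2] -8 -> 50
Changed element was NOT the old min.
  New min = min(old_min, new_val) = min(-16, 50) = -16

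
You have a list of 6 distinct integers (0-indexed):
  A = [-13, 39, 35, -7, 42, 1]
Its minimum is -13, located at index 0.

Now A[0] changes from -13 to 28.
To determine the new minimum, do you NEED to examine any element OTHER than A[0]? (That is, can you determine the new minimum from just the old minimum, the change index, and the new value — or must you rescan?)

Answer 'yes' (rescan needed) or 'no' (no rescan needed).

Answer: yes

Derivation:
Old min = -13 at index 0
Change at index 0: -13 -> 28
Index 0 WAS the min and new value 28 > old min -13. Must rescan other elements to find the new min.
Needs rescan: yes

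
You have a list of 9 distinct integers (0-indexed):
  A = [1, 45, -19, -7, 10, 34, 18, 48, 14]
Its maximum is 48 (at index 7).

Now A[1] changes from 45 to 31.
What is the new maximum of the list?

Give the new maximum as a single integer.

Answer: 48

Derivation:
Old max = 48 (at index 7)
Change: A[1] 45 -> 31
Changed element was NOT the old max.
  New max = max(old_max, new_val) = max(48, 31) = 48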